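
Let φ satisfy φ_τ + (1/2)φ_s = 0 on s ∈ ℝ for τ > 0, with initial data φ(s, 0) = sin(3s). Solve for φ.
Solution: By method of characteristics (waves move right with speed 1/2):
Along characteristics s - (1/2)τ = const, φ is constant, so φ(s,τ) = f(s - (1/2)τ) with f = φ(·, 0).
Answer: φ(s, τ) = sin(3s - 3τ/2)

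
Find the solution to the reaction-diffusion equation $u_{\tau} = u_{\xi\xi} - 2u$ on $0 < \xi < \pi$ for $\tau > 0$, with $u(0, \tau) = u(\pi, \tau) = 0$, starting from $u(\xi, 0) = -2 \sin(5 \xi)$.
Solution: Substitute $u = e^{-2\tau}w$, i.e. $w = e^{2\tau}u$.
By the product rule, $u_{\tau} = e^{-2\tau}(w_{\tau} - 2w)$, $u_{\xi\xi} = e^{-2\tau}w_{\xi\xi}$.
Substituting into the PDE and dividing by $e^{-2\tau}$: $w_{\tau} - 2w = w_{\xi\xi} - 2w$.
The lower-order terms cancel, leaving the standard heat equation $w_{\tau} = w_{\xi\xi}$.
Initial data for $w$: $w(\xi,0) = u(\xi,0) = -2 \sin(5 \xi)$. The boundary conditions carry over: $w(0,\tau) = w(\pi,\tau) = 0$.
Solve for $w$:
  Using separation of variables $w = X(\xi)T(\tau)$:
  Eigenfunctions: $\sin(n\xi)$, $n = 1, 2, 3, \ldots$
  General solution: $w(\xi, \tau) = \sum c_n \sin(n\xi) e^{-n^2 \tau}$
  Matching $w(\xi,0) = -2 \sin(5 \xi)$ term by term: $c_5=-2$.
Hence $w(\xi,\tau) = -2 e^{-25 \tau} \sin(5 \xi)$.
Transform back: $u(\xi,\tau) = e^{-2\tau}w(\xi,\tau)$.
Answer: $u(\xi, \tau) = -2 e^{-27 \tau} \sin(5 \xi)$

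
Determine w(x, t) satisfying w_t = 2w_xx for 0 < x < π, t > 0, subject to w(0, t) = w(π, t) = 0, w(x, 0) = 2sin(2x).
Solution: Using separation of variables w = X(x)T(t):
Eigenfunctions: sin(nx), n = 1, 2, 3, ...
General solution: w(x, t) = Σ c_n sin(nx) exp(-2n² t)
Matching w(x,0) = 2sin(2x) term by term: c_2=2.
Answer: w(x, t) = 2exp(-8t)sin(2x)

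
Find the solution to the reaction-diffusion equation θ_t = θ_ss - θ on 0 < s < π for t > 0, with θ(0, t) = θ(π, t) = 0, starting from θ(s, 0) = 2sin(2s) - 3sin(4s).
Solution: Substitute θ = exp(-t)u.
Then θ_t = exp(-t)(u_t - u), θ_ss = exp(-t)u_ss; substituting and dividing by exp(-t), the lower-order terms cancel: u_t = u_ss (standard heat equation).
Data for u: u(s,0) = θ(s,0) = 2sin(2s) - 3sin(4s). The boundary conditions carry over: u(0,t) = u(π,t) = 0.
Separating variables: u = Σ c_n exp(-n²t) sin(ns). From u(s,0) = 2sin(2s) - 3sin(4s): c_2=2, c_4=-3.
So u(s,t) = 2exp(-4t)sin(2s) - 3exp(-16t)sin(4s), and θ(s,t) = exp(-t)u(s,t).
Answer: θ(s, t) = 2exp(-5t)sin(2s) - 3exp(-17t)sin(4s)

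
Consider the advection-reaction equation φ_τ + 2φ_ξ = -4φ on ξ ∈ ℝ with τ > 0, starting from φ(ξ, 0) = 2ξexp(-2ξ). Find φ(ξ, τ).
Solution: Substitute φ = exp(-2ξ)u.
Then φ_ξ = exp(-2ξ)(u_ξ - 2u), φ_τ = exp(-2ξ)u_τ; substituting and dividing by exp(-2ξ), the lower-order terms cancel: u_τ + 2u_ξ = 0 (standard advection equation).
Data for u: u(ξ,0) = exp(2ξ)φ(ξ,0) = 2ξ.
By characteristics (dξ/dτ = 2), u(ξ,τ) = f(ξ - 2τ) with f = u(·, 0).
So u(ξ,τ) = 2ξ - 4τ, and φ(ξ,τ) = exp(-2ξ)u(ξ,τ).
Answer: φ(ξ, τ) = 2ξexp(-2ξ) - 4τexp(-2ξ)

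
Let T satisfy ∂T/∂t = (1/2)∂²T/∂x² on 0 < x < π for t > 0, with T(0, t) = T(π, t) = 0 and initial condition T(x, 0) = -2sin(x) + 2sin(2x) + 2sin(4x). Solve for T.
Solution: Separating variables: T = Σ c_n exp(-n²t/2) sin(nx). From T(x,0) = -2sin(x) + 2sin(2x) + 2sin(4x): c_1=-2, c_2=2, c_4=2.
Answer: T(x, t) = 2exp(-2t)sin(2x) + 2exp(-8t)sin(4x) - 2exp(-t/2)sin(x)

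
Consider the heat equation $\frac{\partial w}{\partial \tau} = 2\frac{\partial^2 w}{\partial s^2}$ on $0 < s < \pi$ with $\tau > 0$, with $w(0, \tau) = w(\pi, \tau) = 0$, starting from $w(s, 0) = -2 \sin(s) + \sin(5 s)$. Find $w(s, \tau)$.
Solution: Using separation of variables $w = X(s)T(\tau)$:
Eigenfunctions: $\sin(ns)$, $n = 1, 2, 3, \ldots$
General solution: $w(s, \tau) = \sum c_n \sin(ns) e^{-2n^2 \tau}$
Matching $w(s,0) = -2 \sin(s) + \sin(5 s)$ term by term: $c_1=-2, c_5=1$.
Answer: $w(s, \tau) = -2 e^{-2 \tau} \sin(s) + e^{-50 \tau} \sin(5 s)$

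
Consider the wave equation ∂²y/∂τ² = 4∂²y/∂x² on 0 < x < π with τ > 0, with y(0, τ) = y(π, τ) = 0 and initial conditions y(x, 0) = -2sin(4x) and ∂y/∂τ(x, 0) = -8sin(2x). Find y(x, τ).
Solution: Separating variables: y = Σ [A_n cos(ω_n τ) + B_n sin(ω_n τ)] sin(nx), ω_n = 2n. From ICs (B_n = velocity coefficient / ω_n): A_4=-2, B_2=-2.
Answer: y(x, τ) = -2sin(2x)sin(4τ) - 2sin(4x)cos(8τ)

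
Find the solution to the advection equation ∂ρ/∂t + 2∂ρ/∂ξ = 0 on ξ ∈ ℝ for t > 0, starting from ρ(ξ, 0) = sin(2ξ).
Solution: By characteristics (dξ/dt = 2), ρ(ξ,t) = f(ξ - 2t) with f = ρ(·, 0).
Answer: ρ(ξ, t) = -sin(4t - 2ξ)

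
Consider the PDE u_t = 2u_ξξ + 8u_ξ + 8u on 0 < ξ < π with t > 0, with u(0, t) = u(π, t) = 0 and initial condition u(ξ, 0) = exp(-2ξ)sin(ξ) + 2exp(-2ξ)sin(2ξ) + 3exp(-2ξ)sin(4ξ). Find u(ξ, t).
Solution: Substitute u = exp(-2ξ)w.
Then u_ξ = exp(-2ξ)(w_ξ - 2w), u_ξξ = exp(-2ξ)(w_ξξ - 4w_ξ + 4w), u_t = exp(-2ξ)w_t; substituting and dividing by exp(-2ξ), the lower-order terms cancel: w_t = 2w_ξξ (standard heat equation).
Data for w: w(ξ,0) = exp(2ξ)u(ξ,0) = sin(ξ) + 2sin(2ξ) + 3sin(4ξ). The boundary conditions carry over: w(0,t) = w(π,t) = 0.
Separating variables: w = Σ c_n exp(-2n²t) sin(nξ). From w(ξ,0) = sin(ξ) + 2sin(2ξ) + 3sin(4ξ): c_1=1, c_2=2, c_4=3.
So w(ξ,t) = exp(-2t)sin(ξ) + 2exp(-8t)sin(2ξ) + 3exp(-32t)sin(4ξ), and u(ξ,t) = exp(-2ξ)w(ξ,t).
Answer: u(ξ, t) = exp(-2t)exp(-2ξ)sin(ξ) + 2exp(-8t)exp(-2ξ)sin(2ξ) + 3exp(-32t)exp(-2ξ)sin(4ξ)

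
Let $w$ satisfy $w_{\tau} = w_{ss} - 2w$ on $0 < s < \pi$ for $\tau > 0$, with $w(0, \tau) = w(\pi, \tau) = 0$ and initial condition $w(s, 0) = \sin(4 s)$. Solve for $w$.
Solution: Substitute $w = e^{-2\tau}u$, i.e. $u = e^{2\tau}w$.
By the product rule, $w_{\tau} = e^{-2\tau}(u_{\tau} - 2u)$, $w_{ss} = e^{-2\tau}u_{ss}$.
Substituting into the PDE and dividing by $e^{-2\tau}$: $u_{\tau} - 2u = u_{ss} - 2u$.
The lower-order terms cancel, leaving the standard heat equation $u_{\tau} = u_{ss}$.
Initial data for $u$: $u(s,0) = w(s,0) = \sin(4 s)$. The boundary conditions carry over: $u(0,\tau) = u(\pi,\tau) = 0$.
Solve for $u$:
  Using separation of variables $u = X(s)T(\tau)$:
  Eigenfunctions: $\sin(ns)$, $n = 1, 2, 3, \ldots$
  General solution: $u(s, \tau) = \sum c_n \sin(ns) e^{-n^2 \tau}$
  Matching $u(s,0) = \sin(4 s)$ term by term: $c_4=1$.
Hence $u(s,\tau) = e^{-16 \tau} \sin(4 s)$.
Transform back: $w(s,\tau) = e^{-2\tau}u(s,\tau)$.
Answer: $w(s, \tau) = e^{-18 \tau} \sin(4 s)$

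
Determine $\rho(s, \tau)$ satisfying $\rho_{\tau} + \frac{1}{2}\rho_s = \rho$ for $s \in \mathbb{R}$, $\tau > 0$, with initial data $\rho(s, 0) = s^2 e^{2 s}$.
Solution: Substitute $\rho = e^{2s}u$.
Then $\rho_s = e^{2s}(u_s + 2u)$, $\rho_{\tau} = e^{2s}u_{\tau}$; substituting and dividing by $e^{2s}$, the lower-order terms cancel: $u_{\tau} + \frac{1}{2}u_s = 0$ (standard advection equation).
Data for $u$: $u(s,0) = e^{-2s}\rho(s,0) = s^2$.
By characteristics ($ds/d\tau = 1/2$), $u(s,\tau) = f(s - \frac{1}{2}\tau)$ with $f = u( \cdot , 0)$.
So $u(s,\tau) = s^2 - s \tau + \frac{1}{4} \tau^2$, and $\rho(s,\tau) = e^{2s}u(s,\tau)$.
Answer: $\rho(s, \tau) = \frac{1}{4} \tau^2 e^{2 s} -  \tau s e^{2 s} + s^2 e^{2 s}$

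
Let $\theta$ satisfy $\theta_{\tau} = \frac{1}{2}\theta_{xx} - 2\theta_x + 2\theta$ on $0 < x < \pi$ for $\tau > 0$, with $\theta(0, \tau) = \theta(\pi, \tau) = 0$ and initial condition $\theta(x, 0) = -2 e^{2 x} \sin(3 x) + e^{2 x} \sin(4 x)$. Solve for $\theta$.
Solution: Substitute $\theta = e^{2x}u$.
Then $\theta_x = e^{2x}(u_x + 2u)$, $\theta_{xx} = e^{2x}(u_{xx} + 4u_x + 4u)$, $\theta_{\tau} = e^{2x}u_{\tau}$; substituting and dividing by $e^{2x}$, the lower-order terms cancel: $u_{\tau} = \frac{1}{2}u_{xx}$ (standard heat equation).
Data for $u$: $u(x,0) = e^{-2x}\theta(x,0) = -2 \sin(3 x) + \sin(4 x)$. The boundary conditions carry over: $u(0,\tau) = u(\pi,\tau) = 0$.
Separating variables: $u = \sum c_n e^{-n^2\tau/2} \sin(nx)$. From $u(x,0) = -2 \sin(3 x) + \sin(4 x)$: $c_3=-2, c_4=1$.
So $u(x,\tau) = e^{-8 \tau} \sin(4 x) - 2 e^{-9 \tau/2} \sin(3 x)$, and $\theta(x,\tau) = e^{2x}u(x,\tau)$.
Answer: $\theta(x, \tau) = e^{-8 \tau} e^{2 x} \sin(4 x) - 2 e^{-9 \tau/2} e^{2 x} \sin(3 x)$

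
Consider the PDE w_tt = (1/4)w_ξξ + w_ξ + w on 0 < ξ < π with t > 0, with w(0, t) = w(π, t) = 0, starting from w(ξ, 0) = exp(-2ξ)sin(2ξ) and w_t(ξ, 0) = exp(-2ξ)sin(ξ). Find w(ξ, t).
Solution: Substitute w = exp(-2ξ)u.
Then w_ξ = exp(-2ξ)(u_ξ - 2u), w_ξξ = exp(-2ξ)(u_ξξ - 4u_ξ + 4u), w_tt = exp(-2ξ)u_tt; substituting and dividing by exp(-2ξ), the lower-order terms cancel: u_tt = (1/4)u_ξξ (standard wave equation).
Data for u: u(ξ,0) = exp(2ξ)w(ξ,0) = sin(2ξ); u_t(ξ,0) = exp(2ξ)w_t(ξ,0) = sin(ξ). The boundary conditions carry over: u(0,t) = u(π,t) = 0.
Separating variables: u = Σ [A_n cos(ω_n t) + B_n sin(ω_n t)] sin(nξ), ω_n = n/2. From ICs (B_n = velocity coefficient / ω_n): A_2=1, B_1=2.
So u(ξ,t) = 2sin(t/2)sin(ξ) + sin(2ξ)cos(t), and w(ξ,t) = exp(-2ξ)u(ξ,t).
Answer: w(ξ, t) = 2exp(-2ξ)sin(t/2)sin(ξ) + exp(-2ξ)sin(2ξ)cos(t)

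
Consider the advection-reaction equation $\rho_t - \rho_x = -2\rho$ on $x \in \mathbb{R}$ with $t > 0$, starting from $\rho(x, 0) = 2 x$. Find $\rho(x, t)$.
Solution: Substitute $\rho = e^{-2t}u$, i.e. $u = e^{2t}\rho$.
By the product rule, $\rho_t = e^{-2t}(u_t - 2u)$, $\rho_x = e^{-2t}u_x$.
Substituting into the PDE and dividing by $e^{-2t}$: $u_t - 2u - u_x = -2u$.
The lower-order terms cancel, leaving the standard advection equation $u_t - u_x = 0$.
Initial data for $u$: $u(x,0) = \rho(x,0) = 2 x$.
Solve for $u$:
  By method of characteristics (waves move left with speed 1):
  Along characteristics $x + t =$ const, $u$ is constant, so $u(x,t) = f(x + t)$ with $f = u( \cdot , 0)$.
Hence $u(x,t) = 2 t + 2 x$.
Transform back: $\rho(x,t) = e^{-2t}u(x,t)$.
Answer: $\rho(x, t) = 2 t e^{-2 t} + 2 x e^{-2 t}$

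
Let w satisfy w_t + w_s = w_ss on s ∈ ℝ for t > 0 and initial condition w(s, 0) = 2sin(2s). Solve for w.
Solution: Change to a moving frame: let η = s - t, σ = t and write w(s,t) = u(η,σ).
By the chain rule w_t = u_σ - u_η, w_s = u_η, w_ss = u_ηη.
Then w_t + w_s = u_σ: the advection term cancels and the PDE becomes the heat equation u_σ = u_ηη on η ∈ ℝ.
Initial data: u(η,0) = w(η,0) = 2sin(2η).
On η ∈ ℝ each mode satisfies (sin(nη))″ = -n² sin(nη), so exp(-n²σ) sin(nη) solves the heat equation; by superposition u(η,σ) = Σ c_n exp(-n²σ) sin(nη).
Reading off the coefficients: c_2=2, so u(η,σ) = 2exp(-4σ)sin(2η).
Substituting back η = s - t, σ = t: w(s,t) = u(s - t, t).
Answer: w(s, t) = 2exp(-4t)sin(2s - 2t)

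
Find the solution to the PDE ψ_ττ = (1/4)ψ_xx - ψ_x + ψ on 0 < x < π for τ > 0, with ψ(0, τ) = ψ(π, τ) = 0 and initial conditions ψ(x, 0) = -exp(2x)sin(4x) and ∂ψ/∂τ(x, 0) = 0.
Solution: Substitute ψ = exp(2x)u, i.e. u = exp(-2x)ψ.
By the product rule, ψ_x = exp(2x)(u_x + 2u), ψ_xx = exp(2x)(u_xx + 4u_x + 4u), ψ_ττ = exp(2x)u_ττ.
Substituting into the PDE and dividing by exp(2x): u_ττ = (1/4)(u_xx + 4u_x + 4u) - (u_x + 2u) + u.
The lower-order terms cancel, leaving the standard wave equation u_ττ = (1/4)u_xx.
Initial data for u: u(x,0) = exp(-2x)ψ(x,0) = -sin(4x); u_τ(x,0) = exp(-2x)ψ_τ(x,0) = 0. The boundary conditions carry over: u(0,τ) = u(π,τ) = 0.
Solve for u:
  Using separation of variables u = X(x)T(τ):
  Eigenfunctions: sin(nx), n = 1, 2, 3, ...
  General solution: u(x, τ) = Σ [A_n cos(n τ/2) + B_n sin(n τ/2)] sin(nx)
  From u(x,0) = -sin(4x): A_4=-1. From u_τ(x,0) = 0: all B_n = 0.
Hence u(x,τ) = -sin(4x)cos(2τ).
Transform back: ψ(x,τ) = exp(2x)u(x,τ).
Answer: ψ(x, τ) = -exp(2x)sin(4x)cos(2τ)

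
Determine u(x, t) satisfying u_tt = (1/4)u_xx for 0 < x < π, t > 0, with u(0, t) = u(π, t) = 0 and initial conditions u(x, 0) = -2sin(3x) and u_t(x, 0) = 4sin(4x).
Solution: Using separation of variables u = X(x)T(t):
Eigenfunctions: sin(nx), n = 1, 2, 3, ...
General solution: u(x, t) = Σ [A_n cos(n t/2) + B_n sin(n t/2)] sin(nx)
From u(x,0) = -2sin(3x): A_3=-2. From u_t(x,0) = 4sin(4x), using u_t(x,0) = Σ ω_n B_n sin(nx) with ω_n = n/2: B_4 = 4/2 = 2.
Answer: u(x, t) = 2sin(2t)sin(4x) - 2sin(3x)cos(3t/2)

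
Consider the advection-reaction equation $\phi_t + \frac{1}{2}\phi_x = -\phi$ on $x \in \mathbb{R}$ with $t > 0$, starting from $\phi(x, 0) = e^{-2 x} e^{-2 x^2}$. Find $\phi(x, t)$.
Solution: Substitute $\phi = e^{-2x}u$, i.e. $u = e^{2x}\phi$.
By the product rule, $\phi_x = e^{-2x}(u_x - 2u)$, $\phi_t = e^{-2x}u_t$.
Substituting into the PDE and dividing by $e^{-2x}$: $u_t + \frac{1}{2}(u_x - 2u) = -u$.
The lower-order terms cancel, leaving the standard advection equation $u_t + \frac{1}{2}u_x = 0$.
Initial data for $u$: $u(x,0) = e^{2x}\phi(x,0) = e^{-2 x^2}$.
Solve for $u$:
  By method of characteristics (waves move right with speed 1/2):
  Along characteristics $x - \frac{1}{2}t =$ const, $u$ is constant, so $u(x,t) = f(x - \frac{1}{2}t)$ with $f = u( \cdot , 0)$.
Hence $u(x,t) = e^{-2 (-t/2 + x)^2}$.
Transform back: $\phi(x,t) = e^{-2x}u(x,t)$.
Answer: $\phi(x, t) = e^{-2 x} e^{-2 (-t/2 + x)^2}$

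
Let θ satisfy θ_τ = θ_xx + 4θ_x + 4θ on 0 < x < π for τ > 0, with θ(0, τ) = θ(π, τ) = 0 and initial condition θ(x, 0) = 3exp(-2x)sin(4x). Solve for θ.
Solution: Substitute θ = exp(-2x)u, i.e. u = exp(2x)θ.
By the product rule, θ_x = exp(-2x)(u_x - 2u), θ_xx = exp(-2x)(u_xx - 4u_x + 4u), θ_τ = exp(-2x)u_τ.
Substituting into the PDE and dividing by exp(-2x): u_τ = (u_xx - 4u_x + 4u) + 4(u_x - 2u) + 4u.
The lower-order terms cancel, leaving the standard heat equation u_τ = u_xx.
Initial data for u: u(x,0) = exp(2x)θ(x,0) = 3sin(4x). The boundary conditions carry over: u(0,τ) = u(π,τ) = 0.
Solve for u:
  Using separation of variables u = X(x)G(τ):
  Eigenfunctions: sin(nx), n = 1, 2, 3, ...
  General solution: u(x, τ) = Σ c_n sin(nx) exp(-n² τ)
  Matching u(x,0) = 3sin(4x) term by term: c_4=3.
Hence u(x,τ) = 3exp(-16τ)sin(4x).
Transform back: θ(x,τ) = exp(-2x)u(x,τ).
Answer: θ(x, τ) = 3exp(-2x)exp(-16τ)sin(4x)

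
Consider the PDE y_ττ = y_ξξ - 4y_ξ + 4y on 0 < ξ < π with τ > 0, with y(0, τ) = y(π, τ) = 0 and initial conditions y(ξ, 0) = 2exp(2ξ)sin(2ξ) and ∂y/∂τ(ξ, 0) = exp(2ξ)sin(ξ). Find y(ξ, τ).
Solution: Substitute y = exp(2ξ)u, i.e. u = exp(-2ξ)y.
By the product rule, y_ξ = exp(2ξ)(u_ξ + 2u), y_ξξ = exp(2ξ)(u_ξξ + 4u_ξ + 4u), y_ττ = exp(2ξ)u_ττ.
Substituting into the PDE and dividing by exp(2ξ): u_ττ = (u_ξξ + 4u_ξ + 4u) - 4(u_ξ + 2u) + 4u.
The lower-order terms cancel, leaving the standard wave equation u_ττ = u_ξξ.
Initial data for u: u(ξ,0) = exp(-2ξ)y(ξ,0) = 2sin(2ξ); u_τ(ξ,0) = exp(-2ξ)y_τ(ξ,0) = sin(ξ). The boundary conditions carry over: u(0,τ) = u(π,τ) = 0.
Solve for u:
  Using separation of variables u = X(ξ)T(τ):
  Eigenfunctions: sin(nξ), n = 1, 2, 3, ...
  General solution: u(ξ, τ) = Σ [A_n cos(n τ) + B_n sin(n τ)] sin(nξ)
  From u(ξ,0) = 2sin(2ξ): A_2=2. From u_τ(ξ,0) = sin(ξ), using u_τ(ξ,0) = Σ ω_n B_n sin(nξ) with ω_n = n: B_1 = 1/1 = 1.
Hence u(ξ,τ) = sin(ξ)sin(τ) + 2sin(2ξ)cos(2τ).
Transform back: y(ξ,τ) = exp(2ξ)u(ξ,τ).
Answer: y(ξ, τ) = exp(2ξ)sin(ξ)sin(τ) + 2exp(2ξ)sin(2ξ)cos(2τ)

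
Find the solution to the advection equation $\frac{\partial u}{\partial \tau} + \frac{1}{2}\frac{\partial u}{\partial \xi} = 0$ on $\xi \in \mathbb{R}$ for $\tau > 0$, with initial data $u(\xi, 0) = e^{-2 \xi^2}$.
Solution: By method of characteristics (waves move right with speed 1/2):
Along characteristics $\xi - \frac{1}{2}\tau =$ const, $u$ is constant, so $u(\xi,\tau) = f(\xi - \frac{1}{2}\tau)$ with $f = u( \cdot , 0)$.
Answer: $u(\xi, \tau) = e^{-2 (-\tau/2 + \xi)^2}$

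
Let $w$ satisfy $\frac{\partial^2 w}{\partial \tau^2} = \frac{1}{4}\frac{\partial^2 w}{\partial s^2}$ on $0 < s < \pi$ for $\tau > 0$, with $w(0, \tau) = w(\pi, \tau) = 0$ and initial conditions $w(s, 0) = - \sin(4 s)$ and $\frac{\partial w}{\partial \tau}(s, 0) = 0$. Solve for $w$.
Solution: Using separation of variables $w = X(s)T(\tau)$:
Eigenfunctions: $\sin(ns)$, $n = 1, 2, 3, \ldots$
General solution: $w(s, \tau) = \sum [A_n \cos(n \tau/2) + B_n \sin(n \tau/2)] \sin(ns)$
From $w(s,0) = - \sin(4 s)$: $A_4=-1$. From $w_{\tau}(s,0) = 0$: all $B_n = 0$.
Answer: $w(s, \tau) = - \sin(4 s) \cos(2 \tau)$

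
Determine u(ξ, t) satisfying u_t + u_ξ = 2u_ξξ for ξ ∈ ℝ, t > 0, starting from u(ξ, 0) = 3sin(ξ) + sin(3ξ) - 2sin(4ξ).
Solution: Change to a moving frame: let η = ξ - t, σ = t and write u(ξ,t) = w(η,σ).
By the chain rule u_t = w_σ - w_η, u_ξ = w_η, u_ξξ = w_ηη.
Then u_t + u_ξ = w_σ: the advection term cancels and the PDE becomes the heat equation w_σ = 2w_ηη on η ∈ ℝ.
Initial data: w(η,0) = u(η,0) = 3sin(η) + sin(3η) - 2sin(4η).
On η ∈ ℝ each mode satisfies (sin(nη))″ = -n² sin(nη), so exp(-2n²σ) sin(nη) solves the heat equation; by superposition w(η,σ) = Σ c_n exp(-2n²σ) sin(nη).
Reading off the coefficients: c_1=3, c_3=1, c_4=-2, so w(η,σ) = 3exp(-2σ)sin(η) + exp(-18σ)sin(3η) - 2exp(-32σ)sin(4η).
Substituting back η = ξ - t, σ = t: u(ξ,t) = w(ξ - t, t).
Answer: u(ξ, t) = -3exp(-2t)sin(t - ξ) - exp(-18t)sin(3t - 3ξ) + 2exp(-32t)sin(4t - 4ξ)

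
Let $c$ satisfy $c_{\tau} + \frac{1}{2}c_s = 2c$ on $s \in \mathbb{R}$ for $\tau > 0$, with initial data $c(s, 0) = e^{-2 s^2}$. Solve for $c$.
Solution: Substitute $c = e^{2\tau}u$, i.e. $u = e^{-2\tau}c$.
By the product rule, $c_{\tau} = e^{2\tau}(u_{\tau} + 2u)$, $c_s = e^{2\tau}u_s$.
Substituting into the PDE and dividing by $e^{2\tau}$: $u_{\tau} + 2u + \frac{1}{2}u_s = 2u$.
The lower-order terms cancel, leaving the standard advection equation $u_{\tau} + \frac{1}{2}u_s = 0$.
Initial data for $u$: $u(s,0) = c(s,0) = e^{-2 s^2}$.
Solve for $u$:
  By method of characteristics (waves move right with speed 1/2):
  Along characteristics $s - \frac{1}{2}\tau =$ const, $u$ is constant, so $u(s,\tau) = f(s - \frac{1}{2}\tau)$ with $f = u( \cdot , 0)$.
Hence $u(s,\tau) = e^{-2 (s - \tau/2)^2}$.
Transform back: $c(s,\tau) = e^{2\tau}u(s,\tau)$.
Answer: $c(s, \tau) = e^{2 \tau} e^{-2 (-\tau/2 + s)^2}$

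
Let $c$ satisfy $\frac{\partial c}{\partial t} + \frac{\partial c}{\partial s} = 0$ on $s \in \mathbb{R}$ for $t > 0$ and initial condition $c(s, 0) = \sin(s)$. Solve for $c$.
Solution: By characteristics ($ds/dt = 1$), $c(s,t) = f(s - t)$ with $f = c( \cdot , 0)$.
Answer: $c(s, t) = \sin(s - t)$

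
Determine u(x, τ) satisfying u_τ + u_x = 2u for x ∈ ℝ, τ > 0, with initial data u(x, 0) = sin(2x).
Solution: Substitute u = exp(2τ)w, i.e. w = exp(-2τ)u.
By the product rule, u_τ = exp(2τ)(w_τ + 2w), u_x = exp(2τ)w_x.
Substituting into the PDE and dividing by exp(2τ): w_τ + 2w + w_x = 2w.
The lower-order terms cancel, leaving the standard advection equation w_τ + w_x = 0.
Initial data for w: w(x,0) = u(x,0) = sin(2x).
Solve for w:
  By method of characteristics (waves move right with speed 1):
  Along characteristics x - τ = const, w is constant, so w(x,τ) = f(x - τ) with f = w(·, 0).
Hence w(x,τ) = sin(2x - 2τ).
Transform back: u(x,τ) = exp(2τ)w(x,τ).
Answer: u(x, τ) = exp(2τ)sin(2x - 2τ)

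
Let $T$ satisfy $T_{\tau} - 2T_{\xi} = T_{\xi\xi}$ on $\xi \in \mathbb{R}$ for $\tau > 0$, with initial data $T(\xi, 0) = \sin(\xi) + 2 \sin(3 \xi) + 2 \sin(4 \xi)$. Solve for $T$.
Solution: Change to a moving frame: let $\eta = \xi + 2\tau$, $\sigma = \tau$ and write $T(\xi,\tau) = u(\eta,\sigma)$.
By the chain rule $T_{\tau} = u_{\sigma} + 2u_{\eta}$, $T_{\xi} = u_{\eta}$, $T_{\xi\xi} = u_{\eta\eta}$.
Then $T_{\tau} - 2T_{\xi} = u_{\sigma}$: the advection term cancels and the PDE becomes the heat equation $u_{\sigma} = u_{\eta\eta}$ on $\eta \in \mathbb{R}$.
Initial data: $u(\eta,0) = T(\eta,0) = \sin(\eta) + 2 \sin(3 \eta) + 2 \sin(4 \eta)$.
On $\eta \in \mathbb{R}$ each mode satisfies $(\sin(n\eta))'' = -n^2 \sin(n\eta)$, so $e^{-n^2\sigma} \sin(n\eta)$ solves the heat equation; by superposition $u(\eta,\sigma) = \sum c_n e^{-n^2\sigma} \sin(n\eta)$.
Reading off the coefficients: $c_1=1, c_3=2, c_4=2$, so $u(\eta,\sigma) = e^{-\sigma} \sin(\eta) + 2 e^{-9 \sigma} \sin(3 \eta) + 2 e^{-16 \sigma} \sin(4 \eta)$.
Substituting back $\eta = \xi + 2\tau$, $\sigma = \tau$: $T(\xi,\tau) = u(\xi + 2\tau, \tau)$.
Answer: $T(\xi, \tau) = e^{-\tau} \sin(2 \tau + \xi) + 2 e^{-9 \tau} \sin(6 \tau + 3 \xi) + 2 e^{-16 \tau} \sin(8 \tau + 4 \xi)$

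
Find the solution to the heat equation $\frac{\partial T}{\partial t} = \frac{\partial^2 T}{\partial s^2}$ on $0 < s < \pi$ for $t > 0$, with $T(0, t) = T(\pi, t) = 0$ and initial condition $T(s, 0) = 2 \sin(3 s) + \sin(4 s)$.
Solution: Using separation of variables $T = X(s)G(t)$:
Eigenfunctions: $\sin(ns)$, $n = 1, 2, 3, \ldots$
General solution: $T(s, t) = \sum c_n \sin(ns) e^{-n^2 t}$
Matching $T(s,0) = 2 \sin(3 s) + \sin(4 s)$ term by term: $c_3=2, c_4=1$.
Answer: $T(s, t) = 2 e^{-9 t} \sin(3 s) + e^{-16 t} \sin(4 s)$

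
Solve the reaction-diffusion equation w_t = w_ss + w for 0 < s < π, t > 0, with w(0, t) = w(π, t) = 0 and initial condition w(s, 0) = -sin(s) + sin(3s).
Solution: Substitute w = exp(t)u, i.e. u = exp(-t)w.
By the product rule, w_t = exp(t)(u_t + u), w_ss = exp(t)u_ss.
Substituting into the PDE and dividing by exp(t): u_t + u = u_ss + u.
The lower-order terms cancel, leaving the standard heat equation u_t = u_ss.
Initial data for u: u(s,0) = w(s,0) = -sin(s) + sin(3s). The boundary conditions carry over: u(0,t) = u(π,t) = 0.
Solve for u:
  Using separation of variables u = X(s)T(t):
  Eigenfunctions: sin(ns), n = 1, 2, 3, ...
  General solution: u(s, t) = Σ c_n sin(ns) exp(-n² t)
  Matching u(s,0) = -sin(s) + sin(3s) term by term: c_1=-1, c_3=1.
Hence u(s,t) = -exp(-t)sin(s) + exp(-9t)sin(3s).
Transform back: w(s,t) = exp(t)u(s,t).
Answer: w(s, t) = -sin(s) + exp(-8t)sin(3s)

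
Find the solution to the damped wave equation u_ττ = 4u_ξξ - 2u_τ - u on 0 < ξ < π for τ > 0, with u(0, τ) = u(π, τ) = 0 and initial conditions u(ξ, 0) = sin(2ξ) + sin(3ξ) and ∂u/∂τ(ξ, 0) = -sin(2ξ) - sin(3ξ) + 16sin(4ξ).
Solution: Substitute u = exp(-τ)w.
Then u_τ = exp(-τ)(w_τ - w), u_ττ = exp(-τ)(w_ττ - 2w_τ + w), u_ξξ = exp(-τ)w_ξξ; substituting and dividing by exp(-τ), the lower-order terms cancel: w_ττ = 4w_ξξ (standard wave equation).
Data for w: w(ξ,0) = u(ξ,0) = sin(2ξ) + sin(3ξ); w_τ(ξ,0) = u_τ(ξ,0) + u(ξ,0) = 16sin(4ξ). The boundary conditions carry over: w(0,τ) = w(π,τ) = 0.
Separating variables: w = Σ [A_n cos(ω_n τ) + B_n sin(ω_n τ)] sin(nξ), ω_n = 2n. From ICs (B_n = velocity coefficient / ω_n): A_2=1, A_3=1, B_4=2.
So w(ξ,τ) = sin(2ξ)cos(4τ) + sin(3ξ)cos(6τ) + 2sin(4ξ)sin(8τ), and u(ξ,τ) = exp(-τ)w(ξ,τ).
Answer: u(ξ, τ) = exp(-τ)sin(2ξ)cos(4τ) + exp(-τ)sin(3ξ)cos(6τ) + 2exp(-τ)sin(4ξ)sin(8τ)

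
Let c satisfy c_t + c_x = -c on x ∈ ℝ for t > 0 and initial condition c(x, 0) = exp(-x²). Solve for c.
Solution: Substitute c = exp(-t)u, i.e. u = exp(t)c.
By the product rule, c_t = exp(-t)(u_t - u), c_x = exp(-t)u_x.
Substituting into the PDE and dividing by exp(-t): u_t - u + u_x = -u.
The lower-order terms cancel, leaving the standard advection equation u_t + u_x = 0.
Initial data for u: u(x,0) = c(x,0) = exp(-x²).
Solve for u:
  By method of characteristics (waves move right with speed 1):
  Along characteristics x - t = const, u is constant, so u(x,t) = f(x - t) with f = u(·, 0).
Hence u(x,t) = exp(-(-t + x)²).
Transform back: c(x,t) = exp(-t)u(x,t).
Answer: c(x, t) = exp(-t)exp(-(-t + x)²)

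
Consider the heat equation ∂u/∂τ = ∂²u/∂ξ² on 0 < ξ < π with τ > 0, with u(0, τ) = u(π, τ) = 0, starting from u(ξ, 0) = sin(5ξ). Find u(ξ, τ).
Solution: Separating variables: u = Σ c_n exp(-n²τ) sin(nξ). From u(ξ,0) = sin(5ξ): c_5=1.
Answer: u(ξ, τ) = exp(-25τ)sin(5ξ)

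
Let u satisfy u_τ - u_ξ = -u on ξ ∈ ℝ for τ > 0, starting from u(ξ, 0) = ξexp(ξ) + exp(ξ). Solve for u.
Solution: Substitute u = exp(ξ)w.
Then u_ξ = exp(ξ)(w_ξ + w), u_τ = exp(ξ)w_τ; substituting and dividing by exp(ξ), the lower-order terms cancel: w_τ - w_ξ = 0 (standard advection equation).
Data for w: w(ξ,0) = exp(-ξ)u(ξ,0) = ξ + 1.
By characteristics (dξ/dτ = -1), w(ξ,τ) = f(ξ + τ) with f = w(·, 0).
So w(ξ,τ) = ξ + τ + 1, and u(ξ,τ) = exp(ξ)w(ξ,τ).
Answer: u(ξ, τ) = ξexp(ξ) + τexp(ξ) + exp(ξ)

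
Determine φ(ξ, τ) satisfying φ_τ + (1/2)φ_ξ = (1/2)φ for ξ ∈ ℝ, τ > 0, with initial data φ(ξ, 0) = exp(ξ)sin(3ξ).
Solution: Substitute φ = exp(ξ)u, i.e. u = exp(-ξ)φ.
By the product rule, φ_ξ = exp(ξ)(u_ξ + u), φ_τ = exp(ξ)u_τ.
Substituting into the PDE and dividing by exp(ξ): u_τ + (1/2)(u_ξ + u) = (1/2)u.
The lower-order terms cancel, leaving the standard advection equation u_τ + (1/2)u_ξ = 0.
Initial data for u: u(ξ,0) = exp(-ξ)φ(ξ,0) = sin(3ξ).
Solve for u:
  By method of characteristics (waves move right with speed 1/2):
  Along characteristics ξ - (1/2)τ = const, u is constant, so u(ξ,τ) = f(ξ - (1/2)τ) with f = u(·, 0).
Hence u(ξ,τ) = sin(3ξ - 3τ/2).
Transform back: φ(ξ,τ) = exp(ξ)u(ξ,τ).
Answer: φ(ξ, τ) = exp(ξ)sin(3ξ - 3τ/2)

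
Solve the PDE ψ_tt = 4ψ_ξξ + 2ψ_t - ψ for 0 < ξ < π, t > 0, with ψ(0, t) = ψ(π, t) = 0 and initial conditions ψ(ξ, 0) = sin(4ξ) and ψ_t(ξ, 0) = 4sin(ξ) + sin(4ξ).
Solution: Substitute ψ = exp(t)u, i.e. u = exp(-t)ψ.
By the product rule, ψ_t = exp(t)(u_t + u), ψ_tt = exp(t)(u_tt + 2u_t + u), ψ_ξξ = exp(t)u_ξξ.
Substituting into the PDE and dividing by exp(t): u_tt + 2u_t + u = 4u_ξξ + 2(u_t + u) - u.
The lower-order terms cancel, leaving the standard wave equation u_tt = 4u_ξξ.
Initial data for u: u(ξ,0) = ψ(ξ,0) = sin(4ξ); u_t(ξ,0) = ψ_t(ξ,0) - ψ(ξ,0) = 4sin(ξ). The boundary conditions carry over: u(0,t) = u(π,t) = 0.
Solve for u:
  Using separation of variables u = X(ξ)T(t):
  Eigenfunctions: sin(nξ), n = 1, 2, 3, ...
  General solution: u(ξ, t) = Σ [A_n cos(2n t) + B_n sin(2n t)] sin(nξ)
  From u(ξ,0) = sin(4ξ): A_4=1. From u_t(ξ,0) = 4sin(ξ), using u_t(ξ,0) = Σ ω_n B_n sin(nξ) with ω_n = 2n: B_1 = 4/2 = 2.
Hence u(ξ,t) = 2sin(2t)sin(ξ) + sin(4ξ)cos(8t).
Transform back: ψ(ξ,t) = exp(t)u(ξ,t).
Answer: ψ(ξ, t) = 2exp(t)sin(2t)sin(ξ) + exp(t)sin(4ξ)cos(8t)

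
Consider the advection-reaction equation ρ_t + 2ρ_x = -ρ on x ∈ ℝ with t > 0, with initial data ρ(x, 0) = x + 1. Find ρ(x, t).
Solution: Substitute ρ = exp(-t)u, i.e. u = exp(t)ρ.
By the product rule, ρ_t = exp(-t)(u_t - u), ρ_x = exp(-t)u_x.
Substituting into the PDE and dividing by exp(-t): u_t - u + 2u_x = -u.
The lower-order terms cancel, leaving the standard advection equation u_t + 2u_x = 0.
Initial data for u: u(x,0) = ρ(x,0) = x + 1.
Solve for u:
  By method of characteristics (waves move right with speed 2):
  Along characteristics x - 2t = const, u is constant, so u(x,t) = f(x - 2t) with f = u(·, 0).
Hence u(x,t) = -2t + x + 1.
Transform back: ρ(x,t) = exp(-t)u(x,t).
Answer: ρ(x, t) = -2texp(-t) + xexp(-t) + exp(-t)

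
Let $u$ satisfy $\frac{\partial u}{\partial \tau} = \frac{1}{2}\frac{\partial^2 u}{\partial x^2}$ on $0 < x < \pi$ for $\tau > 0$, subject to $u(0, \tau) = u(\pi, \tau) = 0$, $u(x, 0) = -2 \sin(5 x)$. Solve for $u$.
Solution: Using separation of variables $u = X(x)T(\tau)$:
Eigenfunctions: $\sin(nx)$, $n = 1, 2, 3, \ldots$
General solution: $u(x, \tau) = \sum c_n \sin(nx) e^{-n^2 \tau/2}$
Matching $u(x,0) = -2 \sin(5 x)$ term by term: $c_5=-2$.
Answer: $u(x, \tau) = -2 e^{-25 \tau/2} \sin(5 x)$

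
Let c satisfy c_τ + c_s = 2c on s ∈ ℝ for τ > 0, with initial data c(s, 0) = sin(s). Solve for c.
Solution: Substitute c = exp(2τ)u.
Then c_τ = exp(2τ)(u_τ + 2u), c_s = exp(2τ)u_s; substituting and dividing by exp(2τ), the lower-order terms cancel: u_τ + u_s = 0 (standard advection equation).
Data for u: u(s,0) = c(s,0) = sin(s).
By characteristics (ds/dτ = 1), u(s,τ) = f(s - τ) with f = u(·, 0).
So u(s,τ) = sin(s - τ), and c(s,τ) = exp(2τ)u(s,τ).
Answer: c(s, τ) = exp(2τ)sin(s - τ)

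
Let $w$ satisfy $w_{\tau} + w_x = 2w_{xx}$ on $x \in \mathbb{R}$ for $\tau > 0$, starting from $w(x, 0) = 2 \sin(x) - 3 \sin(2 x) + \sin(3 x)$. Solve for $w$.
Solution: Moving frame: $\eta = x - \tau$, $\sigma = \tau$, $w = u(\eta,\sigma)$, so $w_{\tau} = u_{\sigma} - u_{\eta}$ and $w_{xx} = u_{\eta\eta}$.
Hence $w_{\tau} + w_x = u_{\sigma}$ and the PDE becomes the heat equation $u_{\sigma} = 2u_{\eta\eta}$ on $\eta \in \mathbb{R}$.
Initial data: $u(\eta,0) = w(\eta,0) = 2 \sin(\eta) - 3 \sin(2 \eta) + \sin(3 \eta)$. Each mode $\sin(n\eta)$ decays as $e^{-2n^2\sigma}$ on $\mathbb{R}$, so $u(\eta,\sigma) = \sum c_n e^{-2n^2\sigma} \sin(n\eta)$ with $c_1=2, c_2=-3, c_3=1$: $u(\eta,\sigma) = 2 e^{-2 \sigma} \sin(\eta) - 3 e^{-8 \sigma} \sin(2 \eta) + e^{-18 \sigma} \sin(3 \eta)$.
Substituting back: $w(x,\tau) = u(x - \tau, \tau)$.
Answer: $w(x, \tau) = -2 e^{-2 \tau} \sin(\tau - x) + 3 e^{-8 \tau} \sin(2 \tau - 2 x) -  e^{-18 \tau} \sin(3 \tau - 3 x)$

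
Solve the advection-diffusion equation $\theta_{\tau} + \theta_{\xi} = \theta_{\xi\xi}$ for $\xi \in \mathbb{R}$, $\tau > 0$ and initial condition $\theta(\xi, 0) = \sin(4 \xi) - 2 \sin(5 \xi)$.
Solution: Change to a moving frame: let $\eta = \xi - \tau$, $\sigma = \tau$ and write $\theta(\xi,\tau) = u(\eta,\sigma)$.
By the chain rule $\theta_{\tau} = u_{\sigma} - u_{\eta}$, $\theta_{\xi} = u_{\eta}$, $\theta_{\xi\xi} = u_{\eta\eta}$.
Then $\theta_{\tau} + \theta_{\xi} = u_{\sigma}$: the advection term cancels and the PDE becomes the heat equation $u_{\sigma} = u_{\eta\eta}$ on $\eta \in \mathbb{R}$.
Initial data: $u(\eta,0) = \theta(\eta,0) = \sin(4 \eta) - 2 \sin(5 \eta)$.
On $\eta \in \mathbb{R}$ each mode satisfies $(\sin(n\eta))'' = -n^2 \sin(n\eta)$, so $e^{-n^2\sigma} \sin(n\eta)$ solves the heat equation; by superposition $u(\eta,\sigma) = \sum c_n e^{-n^2\sigma} \sin(n\eta)$.
Reading off the coefficients: $c_4=1, c_5=-2$, so $u(\eta,\sigma) = e^{-16 \sigma} \sin(4 \eta) - 2 e^{-25 \sigma} \sin(5 \eta)$.
Substituting back $\eta = \xi - \tau$, $\sigma = \tau$: $\theta(\xi,\tau) = u(\xi - \tau, \tau)$.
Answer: $\theta(\xi, \tau) = - e^{-16 \tau} \sin(4 \tau - 4 \xi) + 2 e^{-25 \tau} \sin(5 \tau - 5 \xi)$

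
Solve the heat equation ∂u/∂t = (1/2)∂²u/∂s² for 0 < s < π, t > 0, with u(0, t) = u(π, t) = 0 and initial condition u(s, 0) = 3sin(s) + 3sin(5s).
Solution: Separating variables: u = Σ c_n exp(-n²t/2) sin(ns). From u(s,0) = 3sin(s) + 3sin(5s): c_1=3, c_5=3.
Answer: u(s, t) = 3exp(-t/2)sin(s) + 3exp(-25t/2)sin(5s)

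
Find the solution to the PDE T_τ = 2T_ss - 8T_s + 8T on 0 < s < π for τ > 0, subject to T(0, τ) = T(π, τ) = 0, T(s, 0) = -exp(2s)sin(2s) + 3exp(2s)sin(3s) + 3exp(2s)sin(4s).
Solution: Substitute T = exp(2s)u, i.e. u = exp(-2s)T.
By the product rule, T_s = exp(2s)(u_s + 2u), T_ss = exp(2s)(u_ss + 4u_s + 4u), T_τ = exp(2s)u_τ.
Substituting into the PDE and dividing by exp(2s): u_τ = 2(u_ss + 4u_s + 4u) - 8(u_s + 2u) + 8u.
The lower-order terms cancel, leaving the standard heat equation u_τ = 2u_ss.
Initial data for u: u(s,0) = exp(-2s)T(s,0) = -sin(2s) + 3sin(3s) + 3sin(4s). The boundary conditions carry over: u(0,τ) = u(π,τ) = 0.
Solve for u:
  Using separation of variables u = X(s)G(τ):
  Eigenfunctions: sin(ns), n = 1, 2, 3, ...
  General solution: u(s, τ) = Σ c_n sin(ns) exp(-2n² τ)
  Matching u(s,0) = -sin(2s) + 3sin(3s) + 3sin(4s) term by term: c_2=-1, c_3=3, c_4=3.
Hence u(s,τ) = -exp(-8τ)sin(2s) + 3exp(-18τ)sin(3s) + 3exp(-32τ)sin(4s).
Transform back: T(s,τ) = exp(2s)u(s,τ).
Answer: T(s, τ) = -exp(2s)exp(-8τ)sin(2s) + 3exp(2s)exp(-18τ)sin(3s) + 3exp(2s)exp(-32τ)sin(4s)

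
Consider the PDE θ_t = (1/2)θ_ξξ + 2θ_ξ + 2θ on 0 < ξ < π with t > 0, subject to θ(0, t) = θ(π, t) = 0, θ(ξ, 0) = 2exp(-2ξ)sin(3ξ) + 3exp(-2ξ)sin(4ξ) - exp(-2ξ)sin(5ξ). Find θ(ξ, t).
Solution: Substitute θ = exp(-2ξ)u.
Then θ_ξ = exp(-2ξ)(u_ξ - 2u), θ_ξξ = exp(-2ξ)(u_ξξ - 4u_ξ + 4u), θ_t = exp(-2ξ)u_t; substituting and dividing by exp(-2ξ), the lower-order terms cancel: u_t = (1/2)u_ξξ (standard heat equation).
Data for u: u(ξ,0) = exp(2ξ)θ(ξ,0) = 2sin(3ξ) + 3sin(4ξ) - sin(5ξ). The boundary conditions carry over: u(0,t) = u(π,t) = 0.
Separating variables: u = Σ c_n exp(-n²t/2) sin(nξ). From u(ξ,0) = 2sin(3ξ) + 3sin(4ξ) - sin(5ξ): c_3=2, c_4=3, c_5=-1.
So u(ξ,t) = 3exp(-8t)sin(4ξ) + 2exp(-9t/2)sin(3ξ) - exp(-25t/2)sin(5ξ), and θ(ξ,t) = exp(-2ξ)u(ξ,t).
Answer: θ(ξ, t) = 3exp(-8t)exp(-2ξ)sin(4ξ) + 2exp(-9t/2)exp(-2ξ)sin(3ξ) - exp(-25t/2)exp(-2ξ)sin(5ξ)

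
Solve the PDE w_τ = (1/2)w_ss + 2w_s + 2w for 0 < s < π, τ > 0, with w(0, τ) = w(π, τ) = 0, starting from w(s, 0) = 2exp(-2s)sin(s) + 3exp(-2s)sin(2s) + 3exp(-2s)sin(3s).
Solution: Substitute w = exp(-2s)u.
Then w_s = exp(-2s)(u_s - 2u), w_ss = exp(-2s)(u_ss - 4u_s + 4u), w_τ = exp(-2s)u_τ; substituting and dividing by exp(-2s), the lower-order terms cancel: u_τ = (1/2)u_ss (standard heat equation).
Data for u: u(s,0) = exp(2s)w(s,0) = 2sin(s) + 3sin(2s) + 3sin(3s). The boundary conditions carry over: u(0,τ) = u(π,τ) = 0.
Separating variables: u = Σ c_n exp(-n²τ/2) sin(ns). From u(s,0) = 2sin(s) + 3sin(2s) + 3sin(3s): c_1=2, c_2=3, c_3=3.
So u(s,τ) = 3exp(-2τ)sin(2s) + 2exp(-τ/2)sin(s) + 3exp(-9τ/2)sin(3s), and w(s,τ) = exp(-2s)u(s,τ).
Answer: w(s, τ) = 3exp(-2s)exp(-2τ)sin(2s) + 2exp(-2s)exp(-τ/2)sin(s) + 3exp(-2s)exp(-9τ/2)sin(3s)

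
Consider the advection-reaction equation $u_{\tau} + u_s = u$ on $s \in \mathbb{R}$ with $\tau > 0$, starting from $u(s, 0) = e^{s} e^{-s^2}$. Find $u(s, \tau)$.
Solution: Substitute $u = e^{s}w$, i.e. $w = e^{-s}u$.
By the product rule, $u_s = e^{s}(w_s + w)$, $u_{\tau} = e^{s}w_{\tau}$.
Substituting into the PDE and dividing by $e^{s}$: $w_{\tau} + (w_s + w) = w$.
The lower-order terms cancel, leaving the standard advection equation $w_{\tau} + w_s = 0$.
Initial data for $w$: $w(s,0) = e^{-s}u(s,0) = e^{-s^2}$.
Solve for $w$:
  By method of characteristics (waves move right with speed 1):
  Along characteristics $s - \tau =$ const, $w$ is constant, so $w(s,\tau) = f(s - \tau)$ with $f = w( \cdot , 0)$.
Hence $w(s,\tau) = e^{-(s - \tau)^2}$.
Transform back: $u(s,\tau) = e^{s}w(s,\tau)$.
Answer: $u(s, \tau) = e^{s} e^{-(-\tau + s)^2}$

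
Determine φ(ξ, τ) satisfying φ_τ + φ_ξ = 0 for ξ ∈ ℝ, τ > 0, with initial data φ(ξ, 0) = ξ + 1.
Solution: By characteristics (dξ/dτ = 1), φ(ξ,τ) = f(ξ - τ) with f = φ(·, 0).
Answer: φ(ξ, τ) = ξ - τ + 1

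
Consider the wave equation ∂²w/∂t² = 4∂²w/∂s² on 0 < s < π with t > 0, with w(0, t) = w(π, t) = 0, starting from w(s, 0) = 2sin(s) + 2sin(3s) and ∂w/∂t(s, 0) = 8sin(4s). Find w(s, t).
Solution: Separating variables: w = Σ [A_n cos(ω_n t) + B_n sin(ω_n t)] sin(ns), ω_n = 2n. From ICs (B_n = velocity coefficient / ω_n): A_1=2, A_3=2, B_4=1.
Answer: w(s, t) = 2sin(s)cos(2t) + 2sin(3s)cos(6t) + sin(4s)sin(8t)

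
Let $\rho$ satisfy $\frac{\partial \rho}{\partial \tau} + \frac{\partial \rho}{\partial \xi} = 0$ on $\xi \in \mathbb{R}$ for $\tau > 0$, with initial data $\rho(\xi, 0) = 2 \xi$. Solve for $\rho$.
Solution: By characteristics ($d\xi/d\tau = 1$), $\rho(\xi,\tau) = f(\xi - \tau)$ with $f = \rho( \cdot , 0)$.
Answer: $\rho(\xi, \tau) = -2 \tau + 2 \xi$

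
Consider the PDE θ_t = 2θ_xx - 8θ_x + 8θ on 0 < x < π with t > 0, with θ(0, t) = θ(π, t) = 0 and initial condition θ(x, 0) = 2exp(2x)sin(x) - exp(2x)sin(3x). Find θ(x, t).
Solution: Substitute θ = exp(2x)u.
Then θ_x = exp(2x)(u_x + 2u), θ_xx = exp(2x)(u_xx + 4u_x + 4u), θ_t = exp(2x)u_t; substituting and dividing by exp(2x), the lower-order terms cancel: u_t = 2u_xx (standard heat equation).
Data for u: u(x,0) = exp(-2x)θ(x,0) = 2sin(x) - sin(3x). The boundary conditions carry over: u(0,t) = u(π,t) = 0.
Separating variables: u = Σ c_n exp(-2n²t) sin(nx). From u(x,0) = 2sin(x) - sin(3x): c_1=2, c_3=-1.
So u(x,t) = 2exp(-2t)sin(x) - exp(-18t)sin(3x), and θ(x,t) = exp(2x)u(x,t).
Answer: θ(x, t) = 2exp(-2t)exp(2x)sin(x) - exp(-18t)exp(2x)sin(3x)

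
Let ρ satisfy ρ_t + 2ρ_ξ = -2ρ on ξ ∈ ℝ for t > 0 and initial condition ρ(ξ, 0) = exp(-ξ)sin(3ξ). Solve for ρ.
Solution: Substitute ρ = exp(-ξ)u.
Then ρ_ξ = exp(-ξ)(u_ξ - u), ρ_t = exp(-ξ)u_t; substituting and dividing by exp(-ξ), the lower-order terms cancel: u_t + 2u_ξ = 0 (standard advection equation).
Data for u: u(ξ,0) = exp(ξ)ρ(ξ,0) = sin(3ξ).
By characteristics (dξ/dt = 2), u(ξ,t) = f(ξ - 2t) with f = u(·, 0).
So u(ξ,t) = -sin(6t - 3ξ), and ρ(ξ,t) = exp(-ξ)u(ξ,t).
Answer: ρ(ξ, t) = -exp(-ξ)sin(6t - 3ξ)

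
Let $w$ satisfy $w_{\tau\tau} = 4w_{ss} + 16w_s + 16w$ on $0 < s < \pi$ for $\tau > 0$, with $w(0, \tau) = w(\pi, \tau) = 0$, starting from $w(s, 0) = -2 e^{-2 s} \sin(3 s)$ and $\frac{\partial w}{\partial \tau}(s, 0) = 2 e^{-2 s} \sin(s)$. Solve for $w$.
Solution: Substitute $w = e^{-2s}u$, i.e. $u = e^{2s}w$.
By the product rule, $w_s = e^{-2s}(u_s - 2u)$, $w_{ss} = e^{-2s}(u_{ss} - 4u_s + 4u)$, $w_{\tau\tau} = e^{-2s}u_{\tau\tau}$.
Substituting into the PDE and dividing by $e^{-2s}$: $u_{\tau\tau} = 4(u_{ss} - 4u_s + 4u) + 16(u_s - 2u) + 16u$.
The lower-order terms cancel, leaving the standard wave equation $u_{\tau\tau} = 4u_{ss}$.
Initial data for $u$: $u(s,0) = e^{2s}w(s,0) = -2 \sin(3 s)$; $u_{\tau}(s,0) = e^{2s}w_{\tau}(s,0) = 2 \sin(s)$. The boundary conditions carry over: $u(0,\tau) = u(\pi,\tau) = 0$.
Solve for $u$:
  Using separation of variables $u = X(s)T(\tau)$:
  Eigenfunctions: $\sin(ns)$, $n = 1, 2, 3, \ldots$
  General solution: $u(s, \tau) = \sum [A_n \cos(2n \tau) + B_n \sin(2n \tau)] \sin(ns)$
  From $u(s,0) = -2 \sin(3 s)$: $A_3=-2$. From $u_{\tau}(s,0) = 2 \sin(s)$, using $u_{\tau}(s,0) = \sum \omega_n B_n \sin(ns)$ with $\omega_n = 2n$: $B_1 = 2/2 = 1$.
Hence $u(s,\tau) = \sin(s) \sin(2 \tau) - 2 \sin(3 s) \cos(6 \tau)$.
Transform back: $w(s,\tau) = e^{-2s}u(s,\tau)$.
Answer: $w(s, \tau) = e^{-2 s} \sin(2 \tau) \sin(s) - 2 e^{-2 s} \sin(3 s) \cos(6 \tau)$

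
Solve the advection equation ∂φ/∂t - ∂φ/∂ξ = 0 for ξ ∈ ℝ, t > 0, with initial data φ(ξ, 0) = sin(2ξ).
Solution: By method of characteristics (waves move left with speed 1):
Along characteristics ξ + t = const, φ is constant, so φ(ξ,t) = f(ξ + t) with f = φ(·, 0).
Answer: φ(ξ, t) = sin(2t + 2ξ)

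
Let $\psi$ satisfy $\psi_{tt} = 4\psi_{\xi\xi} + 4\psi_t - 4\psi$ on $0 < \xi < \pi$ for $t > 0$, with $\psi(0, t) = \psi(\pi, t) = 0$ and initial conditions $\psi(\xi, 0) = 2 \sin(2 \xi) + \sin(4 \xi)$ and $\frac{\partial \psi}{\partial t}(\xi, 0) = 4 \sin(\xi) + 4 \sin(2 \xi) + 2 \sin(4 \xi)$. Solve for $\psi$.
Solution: Substitute $\psi = e^{2t}u$.
Then $\psi_t = e^{2t}(u_t + 2u)$, $\psi_{tt} = e^{2t}(u_{tt} + 4u_t + 4u)$, $\psi_{\xi\xi} = e^{2t}u_{\xi\xi}$; substituting and dividing by $e^{2t}$, the lower-order terms cancel: $u_{tt} = 4u_{\xi\xi}$ (standard wave equation).
Data for $u$: $u(\xi,0) = \psi(\xi,0) = 2 \sin(2 \xi) + \sin(4 \xi)$; $u_t(\xi,0) = \psi_t(\xi,0) - 2\psi(\xi,0) = 4 \sin(\xi)$. The boundary conditions carry over: $u(0,t) = u(\pi,t) = 0$.
Separating variables: $u = \sum [A_n \cos(\omega_n t) + B_n \sin(\omega_n t)] \sin(n\xi)$, $\omega_n = 2n$. From ICs ($B_n$ = velocity coefficient / $\omega_n$): $A_2=2, A_4=1, B_1=2$.
So $u(\xi,t) = 2 \sin(2 t) \sin(\xi) + 2 \sin(2 \xi) \cos(4 t) + \sin(4 \xi) \cos(8 t)$, and $\psi(\xi,t) = e^{2t}u(\xi,t)$.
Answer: $\psi(\xi, t) = 2 e^{2 t} \sin(\xi) \sin(2 t) + 2 e^{2 t} \sin(2 \xi) \cos(4 t) + e^{2 t} \sin(4 \xi) \cos(8 t)$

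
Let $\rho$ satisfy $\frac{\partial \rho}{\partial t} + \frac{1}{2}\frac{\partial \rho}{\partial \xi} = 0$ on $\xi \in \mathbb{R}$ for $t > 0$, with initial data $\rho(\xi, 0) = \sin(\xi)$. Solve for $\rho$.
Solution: By method of characteristics (waves move right with speed 1/2):
Along characteristics $\xi - \frac{1}{2}t =$ const, $\rho$ is constant, so $\rho(\xi,t) = f(\xi - \frac{1}{2}t)$ with $f = \rho( \cdot , 0)$.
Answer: $\rho(\xi, t) = \sin(\xi - t/2)$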